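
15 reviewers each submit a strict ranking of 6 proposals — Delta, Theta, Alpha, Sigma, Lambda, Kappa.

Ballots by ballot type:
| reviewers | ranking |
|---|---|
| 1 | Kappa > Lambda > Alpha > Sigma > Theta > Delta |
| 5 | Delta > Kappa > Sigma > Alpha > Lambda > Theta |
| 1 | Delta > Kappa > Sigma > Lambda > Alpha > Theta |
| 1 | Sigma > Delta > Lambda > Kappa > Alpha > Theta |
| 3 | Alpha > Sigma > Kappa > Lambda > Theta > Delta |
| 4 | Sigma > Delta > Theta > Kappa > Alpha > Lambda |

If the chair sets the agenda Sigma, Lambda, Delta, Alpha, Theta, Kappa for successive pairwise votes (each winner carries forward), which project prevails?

Round 1: Sigma vs Lambda — 14–1, Sigma advances.
Round 2: Sigma vs Delta — 9–6, Sigma advances.
Round 3: Sigma vs Alpha — 11–4, Sigma advances.
Round 4: Sigma vs Theta — 15–0, Sigma advances.
Round 5: Sigma vs Kappa — 8–7, Sigma advances.
Sigma survives the agenda.

Sigma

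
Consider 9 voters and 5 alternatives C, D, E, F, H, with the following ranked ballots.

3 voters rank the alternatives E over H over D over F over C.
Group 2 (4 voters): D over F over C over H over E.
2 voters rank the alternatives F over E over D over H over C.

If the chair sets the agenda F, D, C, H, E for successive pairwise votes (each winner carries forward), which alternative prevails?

Round 1: F vs D — 2–7, D advances.
Round 2: D vs C — 9–0, D advances.
Round 3: D vs H — 6–3, D advances.
Round 4: D vs E — 4–5, E advances.
E survives the agenda.

E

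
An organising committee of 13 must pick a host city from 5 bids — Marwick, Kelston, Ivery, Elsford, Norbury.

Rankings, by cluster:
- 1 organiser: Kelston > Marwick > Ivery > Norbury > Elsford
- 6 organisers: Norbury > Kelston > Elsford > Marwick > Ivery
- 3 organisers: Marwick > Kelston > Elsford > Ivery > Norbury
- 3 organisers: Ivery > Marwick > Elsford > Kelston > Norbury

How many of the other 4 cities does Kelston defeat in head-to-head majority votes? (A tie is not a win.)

4

Kelston against each rival (13 organisers):
Kelston vs Marwick: Kelston, 7–6.
Kelston vs Ivery: Kelston is ranked higher on 1+6+3 = 10 ballots, Ivery on 3. Kelston wins 10–3.
Kelston vs Elsford: Kelston, 10–3.
Kelston vs Norbury: 1+3+3 = 7 for Kelston, 6 for Norbury — Kelston by 7–6.
Kelston beats Marwick, Ivery, Elsford, Norbury — 4 pairwise wins.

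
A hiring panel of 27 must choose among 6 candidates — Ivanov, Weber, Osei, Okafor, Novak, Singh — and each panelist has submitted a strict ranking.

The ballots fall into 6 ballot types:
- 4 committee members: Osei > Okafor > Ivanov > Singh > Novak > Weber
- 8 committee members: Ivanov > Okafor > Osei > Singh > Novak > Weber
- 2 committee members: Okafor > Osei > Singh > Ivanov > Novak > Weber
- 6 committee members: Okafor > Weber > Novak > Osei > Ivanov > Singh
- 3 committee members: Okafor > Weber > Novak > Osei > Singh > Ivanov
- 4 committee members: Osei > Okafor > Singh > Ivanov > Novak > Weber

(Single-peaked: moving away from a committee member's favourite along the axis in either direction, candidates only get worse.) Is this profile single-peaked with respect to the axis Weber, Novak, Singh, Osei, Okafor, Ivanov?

no

Axis positions: Weber=1, Novak=2, Singh=3, Osei=4, Okafor=5, Ivanov=6.
Ballot type 1 (peak Osei at position 4): ranking walks positions 4-5-6-3-2-1, expanding outward from the peak — single-peaked.
Ballot type 2 (peak Ivanov at position 6): ranking walks positions 6-5-4-3-2-1, expanding outward from the peak — single-peaked.
Ballot type 3 (peak Okafor at position 5): ranking walks positions 5-4-3-6-2-1, expanding outward from the peak — single-peaked.
Ballot type 4: ranking walks positions 5-1-2-4-6-3; Weber is ranked above Osei even though Osei lies between Weber and the peak Okafor on the axis — preferences dip and rise again. Not single-peaked.
Ballot type 5: ranking walks positions 5-1-2-4-3-6; Weber is ranked above Osei even though Osei lies between Weber and the peak Okafor on the axis — preferences dip and rise again. Not single-peaked.
Ballot type 6 (peak Osei at position 4): ranking walks positions 4-5-3-6-2-1, expanding outward from the peak — single-peaked.
Ballot type 4 violates single-peakedness, so the profile is not single-peaked on this axis.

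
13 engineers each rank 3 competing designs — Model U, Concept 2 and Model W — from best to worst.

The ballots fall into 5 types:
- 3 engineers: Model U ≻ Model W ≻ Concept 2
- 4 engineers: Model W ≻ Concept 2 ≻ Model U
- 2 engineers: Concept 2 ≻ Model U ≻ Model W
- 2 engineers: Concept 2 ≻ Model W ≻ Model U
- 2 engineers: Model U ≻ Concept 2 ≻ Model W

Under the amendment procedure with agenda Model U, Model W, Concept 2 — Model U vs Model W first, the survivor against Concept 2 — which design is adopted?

Concept 2

Round 1: Model U vs Model W — 7–6, Model U advances.
Round 2: Model U vs Concept 2 — 5–8, Concept 2 advances.
The agenda winner is Concept 2.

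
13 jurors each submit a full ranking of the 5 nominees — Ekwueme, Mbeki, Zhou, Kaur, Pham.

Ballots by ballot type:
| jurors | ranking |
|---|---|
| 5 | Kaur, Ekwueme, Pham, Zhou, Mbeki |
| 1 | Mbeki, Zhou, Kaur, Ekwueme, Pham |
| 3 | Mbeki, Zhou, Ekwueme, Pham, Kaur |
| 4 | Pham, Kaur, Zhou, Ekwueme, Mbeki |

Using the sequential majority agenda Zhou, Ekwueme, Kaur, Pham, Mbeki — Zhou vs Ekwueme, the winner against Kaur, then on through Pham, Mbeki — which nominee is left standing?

Pham

Round 1: Zhou vs Ekwueme — 8–5, Zhou advances.
Round 2: Zhou vs Kaur — 4–9, Kaur advances.
Round 3: Kaur vs Pham — 6–7, Pham advances.
Round 4: Pham vs Mbeki — 9–4, Pham advances.
Pham survives the agenda.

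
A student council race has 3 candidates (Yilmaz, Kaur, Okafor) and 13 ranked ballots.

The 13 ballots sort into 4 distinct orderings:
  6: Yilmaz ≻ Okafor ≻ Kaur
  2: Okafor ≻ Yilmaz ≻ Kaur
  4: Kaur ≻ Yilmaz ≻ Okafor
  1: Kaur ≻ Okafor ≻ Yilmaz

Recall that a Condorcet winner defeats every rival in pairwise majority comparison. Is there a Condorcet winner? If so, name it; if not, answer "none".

Yilmaz

Check each pair by majority over 13 ballots:
Yilmaz vs Kaur: 6+2 = 8 for Yilmaz, 5 for Kaur — Yilmaz by 8–5.
Yilmaz vs Okafor: 6+4 = 10 for Yilmaz, 3 for Okafor — Yilmaz by 10–3.
Kaur vs Okafor: Kaur preferred on 4+1 = 5 ballots; Okafor wins 8–5.
Only Yilmaz has no losses; Yilmaz is the Condorcet winner.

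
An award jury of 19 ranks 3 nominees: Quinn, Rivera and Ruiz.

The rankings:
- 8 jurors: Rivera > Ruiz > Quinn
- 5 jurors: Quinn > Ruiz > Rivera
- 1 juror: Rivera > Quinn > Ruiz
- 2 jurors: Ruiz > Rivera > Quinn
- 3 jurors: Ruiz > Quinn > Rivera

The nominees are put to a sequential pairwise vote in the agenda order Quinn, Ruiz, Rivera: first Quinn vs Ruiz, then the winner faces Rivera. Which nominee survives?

Ruiz

Round 1: Quinn vs Ruiz — 6–13, Ruiz advances.
Round 2: Ruiz vs Rivera — 10–9, Ruiz advances.
Ruiz survives the agenda.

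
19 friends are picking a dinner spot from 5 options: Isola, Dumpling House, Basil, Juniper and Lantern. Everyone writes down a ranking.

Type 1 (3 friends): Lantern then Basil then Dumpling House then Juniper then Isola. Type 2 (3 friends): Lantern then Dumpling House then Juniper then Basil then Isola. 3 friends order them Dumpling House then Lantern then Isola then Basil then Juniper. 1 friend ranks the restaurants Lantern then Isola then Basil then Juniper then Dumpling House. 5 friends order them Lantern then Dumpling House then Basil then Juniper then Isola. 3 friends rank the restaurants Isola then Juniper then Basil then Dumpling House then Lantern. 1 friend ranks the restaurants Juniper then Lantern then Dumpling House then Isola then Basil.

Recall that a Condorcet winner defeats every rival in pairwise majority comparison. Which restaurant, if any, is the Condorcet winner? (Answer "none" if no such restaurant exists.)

Lantern

Head-to-head results (19 friends):
Isola vs Dumpling House: Isola preferred on 1+3 = 4 ballots; Dumpling House wins 15–4.
Isola vs Basil: 8 to 11, Basil.
Isola vs Juniper: Isola is ranked higher on 3+1+3 = 7 ballots, Juniper on 12. Juniper wins 12–7.
Isola vs Lantern: Lantern wins 16–3.
Dumpling House vs Basil: Dumpling House, 12–7.
Dumpling House–Juniper: Dumpling House 14–5.
Dumpling House vs Lantern: Lantern, 13–6.
Basil vs Juniper: 3+3+1+5 = 12 for Basil, 7 for Juniper — Basil by 12–7.
Basil vs Lantern: Lantern wins 16–3.
Juniper vs Lantern: Lantern, 15–4.
Lantern wins every pairwise contest, so Lantern is the Condorcet winner.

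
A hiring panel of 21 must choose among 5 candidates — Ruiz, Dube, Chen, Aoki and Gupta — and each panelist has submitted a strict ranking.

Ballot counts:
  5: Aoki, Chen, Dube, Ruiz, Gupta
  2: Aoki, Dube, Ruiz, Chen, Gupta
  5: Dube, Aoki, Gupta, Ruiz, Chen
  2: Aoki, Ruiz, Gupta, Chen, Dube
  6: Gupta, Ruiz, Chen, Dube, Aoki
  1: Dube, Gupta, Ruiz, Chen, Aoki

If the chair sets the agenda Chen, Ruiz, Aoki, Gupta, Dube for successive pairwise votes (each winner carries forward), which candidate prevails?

Round 1: Chen vs Ruiz — 5–16, Ruiz advances.
Round 2: Ruiz vs Aoki — 7–14, Aoki advances.
Round 3: Aoki vs Gupta — 14–7, Aoki advances.
Round 4: Aoki vs Dube — 9–12, Dube advances.
The agenda winner is Dube.

Dube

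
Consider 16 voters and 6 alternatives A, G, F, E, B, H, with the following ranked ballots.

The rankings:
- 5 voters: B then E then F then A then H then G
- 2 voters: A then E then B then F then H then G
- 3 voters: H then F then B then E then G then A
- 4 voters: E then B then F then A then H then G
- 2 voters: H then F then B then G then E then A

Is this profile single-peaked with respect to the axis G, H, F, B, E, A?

yes

Axis positions: G=1, H=2, F=3, B=4, E=5, A=6.
Group 1 (peak B at position 4): ranking walks positions 4-5-3-6-2-1, expanding outward from the peak — single-peaked.
Group 2 (peak A at position 6): ranking walks positions 6-5-4-3-2-1, expanding outward from the peak — single-peaked.
Group 3 (peak H at position 2): ranking walks positions 2-3-4-5-1-6, expanding outward from the peak — single-peaked.
Group 4 (peak E at position 5): ranking walks positions 5-4-3-6-2-1, expanding outward from the peak — single-peaked.
Group 5 (peak H at position 2): ranking walks positions 2-3-4-1-5-6, expanding outward from the peak — single-peaked.
Every ranking is single-peaked on this axis.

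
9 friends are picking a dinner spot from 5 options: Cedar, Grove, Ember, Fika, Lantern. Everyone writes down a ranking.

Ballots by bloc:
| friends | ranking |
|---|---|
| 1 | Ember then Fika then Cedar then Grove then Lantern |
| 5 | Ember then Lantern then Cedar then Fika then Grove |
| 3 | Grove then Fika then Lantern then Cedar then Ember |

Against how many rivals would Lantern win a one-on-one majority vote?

3

Lantern against each rival (9 friends):
Lantern vs Cedar: Lantern, 8–1.
Lantern vs Grove: Lantern, 5–4.
Lantern vs Ember: Ember wins 6–3.
Lantern vs Fika: Lantern wins 5–4.
Lantern beats Cedar, Grove, Fika; loses to Ember — 3 pairwise wins.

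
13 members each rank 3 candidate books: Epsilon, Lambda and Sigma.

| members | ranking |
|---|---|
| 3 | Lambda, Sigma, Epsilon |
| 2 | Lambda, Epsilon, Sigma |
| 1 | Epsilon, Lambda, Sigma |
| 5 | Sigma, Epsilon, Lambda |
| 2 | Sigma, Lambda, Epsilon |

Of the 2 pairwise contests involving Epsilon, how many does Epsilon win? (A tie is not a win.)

Epsilon against each rival (13 members):
Epsilon–Lambda: Lambda 7–6.
Epsilon–Sigma: Sigma 10–3.
Epsilon beats no one; loses to Lambda, Sigma — 0 pairwise wins.

0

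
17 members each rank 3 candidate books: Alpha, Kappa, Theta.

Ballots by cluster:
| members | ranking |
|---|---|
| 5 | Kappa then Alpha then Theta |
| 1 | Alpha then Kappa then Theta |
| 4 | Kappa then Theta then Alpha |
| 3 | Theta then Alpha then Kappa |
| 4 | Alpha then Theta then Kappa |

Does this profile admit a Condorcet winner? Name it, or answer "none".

Kappa

Pairwise majorities:
Alpha vs Kappa: Kappa wins 9–8.
Alpha–Theta: Alpha 10–7.
Kappa vs Theta: Kappa, 10–7.
Kappa beats each of Alpha, Theta — Kappa is the Condorcet winner.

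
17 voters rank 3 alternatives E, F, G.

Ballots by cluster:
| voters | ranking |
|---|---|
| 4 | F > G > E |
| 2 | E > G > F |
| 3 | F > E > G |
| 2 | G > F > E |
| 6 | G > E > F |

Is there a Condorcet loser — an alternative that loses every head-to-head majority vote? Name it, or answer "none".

Pairwise majorities:
E vs F: F, 9–8.
E vs G: 2+3 = 5 for E, 12 for G — G by 12–5.
F vs G: 4+3 = 7 for F, 10 for G — G by 10–7.
E loses to every other alternative — it is the Condorcet loser.

E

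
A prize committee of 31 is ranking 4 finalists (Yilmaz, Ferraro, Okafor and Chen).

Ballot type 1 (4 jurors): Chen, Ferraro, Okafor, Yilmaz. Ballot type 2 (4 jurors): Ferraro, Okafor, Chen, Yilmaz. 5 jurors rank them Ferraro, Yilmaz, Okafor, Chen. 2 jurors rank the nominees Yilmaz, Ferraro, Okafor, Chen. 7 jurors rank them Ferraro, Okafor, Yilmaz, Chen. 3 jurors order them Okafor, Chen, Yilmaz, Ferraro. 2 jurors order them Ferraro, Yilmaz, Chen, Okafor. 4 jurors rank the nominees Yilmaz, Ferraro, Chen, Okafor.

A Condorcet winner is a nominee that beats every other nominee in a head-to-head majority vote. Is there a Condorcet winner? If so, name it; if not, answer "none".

Ferraro

Check each pair by majority over 31 ballots:
Yilmaz vs Ferraro: Yilmaz preferred on 2+3+4 = 9 ballots; Ferraro wins 22–9.
Yilmaz vs Okafor: 5+2+2+4 = 13 for Yilmaz, 18 for Okafor — Okafor by 18–13.
Yilmaz vs Chen: Yilmaz is ranked higher on 5+2+7+2+4 = 20 ballots, Chen on 11. Yilmaz wins 20–11.
Ferraro vs Okafor: 28 to 3, Ferraro.
Ferraro vs Chen: 4+5+2+7+2+4 = 24 for Ferraro, 7 for Chen — Ferraro by 24–7.
Okafor vs Chen: 4+5+2+7+3 = 21 for Okafor, 10 for Chen — Okafor by 21–10.
Ferraro wins every pairwise contest, so Ferraro is the Condorcet winner.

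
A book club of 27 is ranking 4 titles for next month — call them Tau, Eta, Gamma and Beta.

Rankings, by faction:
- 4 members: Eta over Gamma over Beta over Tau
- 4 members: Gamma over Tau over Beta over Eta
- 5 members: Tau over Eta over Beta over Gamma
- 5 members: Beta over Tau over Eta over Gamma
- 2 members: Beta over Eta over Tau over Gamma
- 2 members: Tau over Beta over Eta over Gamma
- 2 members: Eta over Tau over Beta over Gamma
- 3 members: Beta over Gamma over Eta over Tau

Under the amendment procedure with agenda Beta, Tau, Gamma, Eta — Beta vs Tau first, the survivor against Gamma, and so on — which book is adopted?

Round 1: Beta vs Tau — 14–13, Beta advances.
Round 2: Beta vs Gamma — 19–8, Beta advances.
Round 3: Beta vs Eta — 16–11, Beta advances.
The agenda winner is Beta.

Beta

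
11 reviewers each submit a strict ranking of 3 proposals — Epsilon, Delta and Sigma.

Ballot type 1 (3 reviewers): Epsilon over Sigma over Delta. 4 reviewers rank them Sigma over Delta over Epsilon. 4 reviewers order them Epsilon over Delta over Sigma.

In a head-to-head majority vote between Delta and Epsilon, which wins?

Ballots ranking Delta above Epsilon: 4.
Ballots ranking Epsilon above Delta: 11 − 4 = 7.
Epsilon wins the head-to-head 7–4.

Epsilon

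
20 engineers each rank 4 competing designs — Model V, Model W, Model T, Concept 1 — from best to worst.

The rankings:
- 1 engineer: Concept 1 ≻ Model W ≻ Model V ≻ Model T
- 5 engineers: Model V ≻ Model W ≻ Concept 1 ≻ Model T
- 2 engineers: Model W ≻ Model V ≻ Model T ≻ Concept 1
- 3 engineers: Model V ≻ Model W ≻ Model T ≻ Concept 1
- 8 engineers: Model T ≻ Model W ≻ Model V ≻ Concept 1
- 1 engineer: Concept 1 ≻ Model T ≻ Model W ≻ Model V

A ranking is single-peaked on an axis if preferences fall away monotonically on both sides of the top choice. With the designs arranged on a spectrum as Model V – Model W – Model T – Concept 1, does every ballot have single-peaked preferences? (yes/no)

no

Axis positions: Model V=1, Model W=2, Model T=3, Concept 1=4.
Type 1: ranking walks positions 4-2-1-3; Model W is ranked above Model T even though Model T lies between Model W and the peak Concept 1 on the axis — preferences dip and rise again. Not single-peaked.
Type 2: ranking walks positions 1-2-4-3; Concept 1 is ranked above Model T even though Model T lies between Concept 1 and the peak Model V on the axis — preferences dip and rise again. Not single-peaked.
Type 3 (peak Model W at position 2): ranking walks positions 2-1-3-4, expanding outward from the peak — single-peaked.
Type 4 (peak Model V at position 1): ranking walks positions 1-2-3-4, expanding outward from the peak — single-peaked.
Type 5 (peak Model T at position 3): ranking walks positions 3-2-1-4, expanding outward from the peak — single-peaked.
Type 6 (peak Concept 1 at position 4): ranking walks positions 4-3-2-1, expanding outward from the peak — single-peaked.
Type 1 violates single-peakedness, so the profile is not single-peaked on this axis.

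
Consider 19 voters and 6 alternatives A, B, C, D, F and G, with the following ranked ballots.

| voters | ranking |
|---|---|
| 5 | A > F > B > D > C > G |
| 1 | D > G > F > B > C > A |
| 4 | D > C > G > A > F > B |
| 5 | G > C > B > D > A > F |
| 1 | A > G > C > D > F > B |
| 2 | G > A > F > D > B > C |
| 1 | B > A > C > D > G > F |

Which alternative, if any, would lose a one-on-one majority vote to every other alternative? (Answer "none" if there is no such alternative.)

Head-to-head results (19 voters):
A vs B: 12 to 7, A.
A vs C: 9 to 10, C.
A vs D: 9 to 10, D.
A–F: A 18–1.
A vs G: G, 12–7.
B–C: C 10–9.
B vs D: B, 11–8.
B–F: F 13–6.
B vs G: G wins 13–6.
C vs D: C preferred on 5+1+1 = 7 ballots; D wins 12–7.
C vs F: 11 to 8, C.
C vs G: 10 to 9, C.
D vs F: 12 to 7, D.
D vs G: D, 11–8.
F vs G: G wins 14–5.
Each alternative has at least one pairwise win (A beats B; B beats D; C beats A; D beats A; F beats B; G beats A) — no Condorcet loser.

none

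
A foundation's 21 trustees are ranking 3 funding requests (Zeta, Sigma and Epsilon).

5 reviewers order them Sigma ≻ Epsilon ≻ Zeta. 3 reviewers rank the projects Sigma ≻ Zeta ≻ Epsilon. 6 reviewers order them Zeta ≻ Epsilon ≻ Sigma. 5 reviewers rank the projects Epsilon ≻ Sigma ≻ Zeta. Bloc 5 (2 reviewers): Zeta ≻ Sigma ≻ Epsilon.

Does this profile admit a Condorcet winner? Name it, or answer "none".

Pairwise majorities:
Zeta–Sigma: Sigma 13–8.
Zeta–Epsilon: Zeta 11–10.
Sigma vs Epsilon: Epsilon wins 11–10.
Each project drops at least one matchup (Zeta loses to Sigma; Sigma loses to Epsilon; Epsilon loses to Zeta); the cycle Zeta > Epsilon > Sigma > Zeta rules out a Condorcet winner.

none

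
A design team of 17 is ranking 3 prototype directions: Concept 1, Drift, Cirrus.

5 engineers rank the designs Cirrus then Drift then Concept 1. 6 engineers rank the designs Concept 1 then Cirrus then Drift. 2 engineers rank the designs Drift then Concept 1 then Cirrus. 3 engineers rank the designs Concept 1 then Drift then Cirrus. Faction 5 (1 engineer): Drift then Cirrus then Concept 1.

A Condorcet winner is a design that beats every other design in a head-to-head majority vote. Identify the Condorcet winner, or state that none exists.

Pairwise majorities:
Concept 1 vs Drift: Concept 1, 9–8.
Concept 1 vs Cirrus: Concept 1, 11–6.
Drift vs Cirrus: Cirrus wins 11–6.
Only Concept 1 has no losses; Concept 1 is the Condorcet winner.

Concept 1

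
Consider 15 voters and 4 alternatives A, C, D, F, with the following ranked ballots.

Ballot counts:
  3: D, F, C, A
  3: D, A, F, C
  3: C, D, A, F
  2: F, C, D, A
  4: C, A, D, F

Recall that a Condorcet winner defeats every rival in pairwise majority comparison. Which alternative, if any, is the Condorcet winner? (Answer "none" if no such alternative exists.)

none

Pairwise majorities:
A vs C: 3 to 12, C.
A vs D: 4 for A, 11 for D — D by 11–4.
A vs F: A is ranked higher on 3+3+4 = 10 ballots, F on 5. A wins 10–5.
C vs D: C is ranked higher on 3+2+4 = 9 ballots, D on 6. C wins 9–6.
C vs F: 3+4 = 7 for C, 8 for F — F by 8–7.
D vs F: 13 to 2, D.
No alternative is unbeaten: A loses to C; C loses to F; D loses to C; F loses to A. In particular A → F → C → A is a majority cycle — no Condorcet winner exists.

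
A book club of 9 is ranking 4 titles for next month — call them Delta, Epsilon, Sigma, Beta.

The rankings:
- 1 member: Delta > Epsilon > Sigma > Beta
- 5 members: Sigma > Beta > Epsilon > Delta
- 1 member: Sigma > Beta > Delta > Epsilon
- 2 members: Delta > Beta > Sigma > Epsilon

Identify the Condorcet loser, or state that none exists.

Head-to-head results (9 members):
Delta vs Epsilon: 1+1+2 = 4 for Delta, 5 for Epsilon — Epsilon by 5–4.
Delta–Sigma: Sigma 6–3.
Delta vs Beta: Beta, 6–3.
Epsilon vs Sigma: Epsilon preferred on 1 ballot; Sigma wins 8–1.
Epsilon vs Beta: Beta wins 8–1.
Sigma vs Beta: Sigma wins 7–2.
Delta is beaten in every head-to-head and is the Condorcet loser.

Delta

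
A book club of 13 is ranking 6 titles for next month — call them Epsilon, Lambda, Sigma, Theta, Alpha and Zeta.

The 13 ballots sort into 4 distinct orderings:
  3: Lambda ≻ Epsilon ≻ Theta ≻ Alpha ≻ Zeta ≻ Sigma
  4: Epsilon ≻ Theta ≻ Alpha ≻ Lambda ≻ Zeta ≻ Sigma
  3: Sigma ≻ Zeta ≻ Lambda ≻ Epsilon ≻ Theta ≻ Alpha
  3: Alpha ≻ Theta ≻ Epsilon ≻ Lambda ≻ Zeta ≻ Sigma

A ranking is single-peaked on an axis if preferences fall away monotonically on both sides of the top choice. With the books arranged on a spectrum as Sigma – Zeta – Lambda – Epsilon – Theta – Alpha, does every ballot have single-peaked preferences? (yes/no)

Axis positions: Sigma=1, Zeta=2, Lambda=3, Epsilon=4, Theta=5, Alpha=6.
Ballot type 1 (peak Lambda at position 3): ranking walks positions 3-4-5-6-2-1, expanding outward from the peak — single-peaked.
Ballot type 2 (peak Epsilon at position 4): ranking walks positions 4-5-6-3-2-1, expanding outward from the peak — single-peaked.
Ballot type 3 (peak Sigma at position 1): ranking walks positions 1-2-3-4-5-6, expanding outward from the peak — single-peaked.
Ballot type 4 (peak Alpha at position 6): ranking walks positions 6-5-4-3-2-1, expanding outward from the peak — single-peaked.
Every ranking is single-peaked on this axis.

yes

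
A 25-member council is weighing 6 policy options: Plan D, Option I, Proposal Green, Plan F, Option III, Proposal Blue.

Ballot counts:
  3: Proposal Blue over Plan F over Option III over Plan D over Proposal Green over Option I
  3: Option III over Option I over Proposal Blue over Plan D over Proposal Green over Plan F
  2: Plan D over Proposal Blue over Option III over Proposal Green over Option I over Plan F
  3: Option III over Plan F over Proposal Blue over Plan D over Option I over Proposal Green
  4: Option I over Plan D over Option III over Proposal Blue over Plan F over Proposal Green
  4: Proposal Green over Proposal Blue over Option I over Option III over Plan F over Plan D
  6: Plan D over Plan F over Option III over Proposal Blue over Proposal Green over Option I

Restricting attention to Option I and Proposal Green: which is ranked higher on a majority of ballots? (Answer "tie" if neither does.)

Ballots ranking Option I above Proposal Green: 3 + 3 + 4 = 10.
Ballots ranking Proposal Green above Option I: 25 − 10 = 15.
Proposal Green wins the head-to-head 15–10.

Proposal Green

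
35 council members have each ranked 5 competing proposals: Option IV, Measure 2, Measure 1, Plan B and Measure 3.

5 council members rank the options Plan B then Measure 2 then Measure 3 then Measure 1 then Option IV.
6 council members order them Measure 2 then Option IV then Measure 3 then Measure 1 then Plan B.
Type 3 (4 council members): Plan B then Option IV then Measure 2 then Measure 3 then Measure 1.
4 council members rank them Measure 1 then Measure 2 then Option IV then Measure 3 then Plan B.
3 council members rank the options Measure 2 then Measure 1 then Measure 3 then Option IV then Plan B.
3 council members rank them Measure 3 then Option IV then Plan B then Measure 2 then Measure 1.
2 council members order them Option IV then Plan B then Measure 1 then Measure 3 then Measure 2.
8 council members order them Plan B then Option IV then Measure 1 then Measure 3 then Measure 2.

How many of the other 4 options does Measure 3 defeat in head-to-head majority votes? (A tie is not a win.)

1

Measure 3 against each rival (35 council members):
Measure 3 vs Option IV: Measure 3 preferred on 5+3+3 = 11 ballots; Option IV wins 24–11.
Measure 3 vs Measure 2: Measure 2 wins 22–13.
Measure 3 vs Measure 1: Measure 3 wins 18–17.
Measure 3 vs Plan B: Plan B wins 19–16.
Measure 3 beats Measure 1; loses to Option IV, Measure 2, Plan B — 1 pairwise win.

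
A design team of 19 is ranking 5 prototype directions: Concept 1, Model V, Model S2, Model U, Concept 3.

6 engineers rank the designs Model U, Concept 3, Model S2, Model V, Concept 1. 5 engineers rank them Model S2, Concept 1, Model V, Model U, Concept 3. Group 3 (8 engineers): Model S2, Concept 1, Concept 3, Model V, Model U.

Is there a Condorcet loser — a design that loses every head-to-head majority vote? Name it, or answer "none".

Head-to-head results (19 engineers):
Concept 1 vs Model V: 5+8 = 13 for Concept 1, 6 for Model V — Concept 1 by 13–6.
Concept 1–Model S2: Model S2 19–0.
Concept 1–Model U: Concept 1 13–6.
Concept 1 vs Concept 3: Concept 1, 13–6.
Model V vs Model S2: Model V is ranked higher on 0 ballots, Model S2 on 19. Model S2 wins 19–0.
Model V vs Model U: Model V wins 13–6.
Model V vs Concept 3: 5 for Model V, 14 for Concept 3 — Concept 3 by 14–5.
Model S2 vs Model U: Model S2 wins 13–6.
Model S2 vs Concept 3: 5+8 = 13 for Model S2, 6 for Concept 3 — Model S2 by 13–6.
Model U vs Concept 3: Model U, 11–8.
No design is winless: Concept 1 beats Model V; Model V beats Model U; Model S2 beats Concept 1; Model U beats Concept 3; Concept 3 beats Model V. There is no Condorcet loser.

none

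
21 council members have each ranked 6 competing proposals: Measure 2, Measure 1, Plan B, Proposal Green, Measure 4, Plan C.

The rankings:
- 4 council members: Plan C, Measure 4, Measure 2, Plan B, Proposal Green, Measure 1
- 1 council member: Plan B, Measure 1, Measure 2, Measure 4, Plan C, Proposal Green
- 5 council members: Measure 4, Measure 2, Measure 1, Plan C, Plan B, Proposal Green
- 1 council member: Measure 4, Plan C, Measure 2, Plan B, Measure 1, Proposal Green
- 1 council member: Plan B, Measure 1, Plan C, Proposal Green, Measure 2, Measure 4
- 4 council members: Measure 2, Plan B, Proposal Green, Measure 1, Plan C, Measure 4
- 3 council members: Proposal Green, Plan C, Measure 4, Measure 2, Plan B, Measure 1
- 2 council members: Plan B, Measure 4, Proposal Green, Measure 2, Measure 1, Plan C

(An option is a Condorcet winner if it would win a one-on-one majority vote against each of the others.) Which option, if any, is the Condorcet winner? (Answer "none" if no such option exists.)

Head-to-head results (21 council members):
Measure 2 vs Measure 1: Measure 2, 19–2.
Measure 2 vs Plan B: Measure 2 wins 17–4.
Measure 2 vs Proposal Green: Measure 2, 15–6.
Measure 2 vs Measure 4: Measure 4, 15–6.
Measure 2 vs Plan C: Measure 2, 12–9.
Measure 1–Plan B: Plan B 16–5.
Measure 1–Proposal Green: Proposal Green 13–8.
Measure 1 vs Measure 4: Measure 4, 15–6.
Measure 1 vs Plan C: Measure 1 wins 13–8.
Plan B–Proposal Green: Plan B 18–3.
Plan B–Measure 4: Measure 4 13–8.
Plan B vs Plan C: Plan C, 13–8.
Proposal Green vs Measure 4: Measure 4 wins 13–8.
Proposal Green vs Plan C: Plan C, 12–9.
Measure 4–Plan C: Plan C 12–9.
Each option drops at least one matchup (Measure 2 loses to Measure 4; Measure 1 loses to Measure 2; Plan B loses to Measure 2; Proposal Green loses to Measure 2; Measure 4 loses to Plan C; Plan C loses to Measure 2); the cycle Measure 2 → Plan C → Measure 4 → Measure 2 rules out a Condorcet winner.

none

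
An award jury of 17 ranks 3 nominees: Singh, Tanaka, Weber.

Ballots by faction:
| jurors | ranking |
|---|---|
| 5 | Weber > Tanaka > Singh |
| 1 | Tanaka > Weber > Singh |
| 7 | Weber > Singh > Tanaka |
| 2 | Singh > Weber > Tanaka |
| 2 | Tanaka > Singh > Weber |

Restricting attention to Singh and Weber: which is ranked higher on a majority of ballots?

Ballots ranking Singh above Weber: 2 + 2 = 4.
Ballots ranking Weber above Singh: 17 − 4 = 13.
Weber wins the head-to-head 13–4.

Weber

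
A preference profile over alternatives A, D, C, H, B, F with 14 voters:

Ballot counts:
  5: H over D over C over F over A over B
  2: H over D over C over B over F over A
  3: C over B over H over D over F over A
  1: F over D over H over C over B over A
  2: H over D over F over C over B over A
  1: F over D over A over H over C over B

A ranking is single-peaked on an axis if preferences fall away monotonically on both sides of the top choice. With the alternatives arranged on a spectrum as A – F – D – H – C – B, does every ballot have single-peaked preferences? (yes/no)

yes

Axis positions: A=1, F=2, D=3, H=4, C=5, B=6.
Group 1 (peak H at position 4): ranking walks positions 4-3-5-2-1-6, expanding outward from the peak — single-peaked.
Group 2 (peak H at position 4): ranking walks positions 4-3-5-6-2-1, expanding outward from the peak — single-peaked.
Group 3 (peak C at position 5): ranking walks positions 5-6-4-3-2-1, expanding outward from the peak — single-peaked.
Group 4 (peak F at position 2): ranking walks positions 2-3-4-5-6-1, expanding outward from the peak — single-peaked.
Group 5 (peak H at position 4): ranking walks positions 4-3-2-5-6-1, expanding outward from the peak — single-peaked.
Group 6 (peak F at position 2): ranking walks positions 2-3-1-4-5-6, expanding outward from the peak — single-peaked.
Every ranking is single-peaked on this axis.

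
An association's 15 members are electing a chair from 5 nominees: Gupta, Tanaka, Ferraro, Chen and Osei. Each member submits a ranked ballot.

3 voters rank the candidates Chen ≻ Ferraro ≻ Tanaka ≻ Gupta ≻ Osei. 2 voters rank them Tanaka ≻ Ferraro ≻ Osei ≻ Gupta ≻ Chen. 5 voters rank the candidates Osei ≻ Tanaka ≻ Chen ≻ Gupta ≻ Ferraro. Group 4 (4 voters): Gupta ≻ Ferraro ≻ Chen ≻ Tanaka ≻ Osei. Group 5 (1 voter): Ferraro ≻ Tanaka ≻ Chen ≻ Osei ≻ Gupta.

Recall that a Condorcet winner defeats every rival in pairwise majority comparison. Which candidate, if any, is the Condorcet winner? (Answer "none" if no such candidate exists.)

none

Check each pair by majority over 15 ballots:
Gupta vs Tanaka: 4 to 11, Tanaka.
Gupta vs Ferraro: Gupta, 9–6.
Gupta vs Chen: Chen wins 9–6.
Gupta–Osei: Osei 8–7.
Tanaka–Ferraro: Ferraro 8–7.
Tanaka vs Chen: 2+5+1 = 8 for Tanaka, 7 for Chen — Tanaka by 8–7.
Tanaka vs Osei: 3+2+4+1 = 10 for Tanaka, 5 for Osei — Tanaka by 10–5.
Ferraro vs Chen: 2+4+1 = 7 for Ferraro, 8 for Chen — Chen by 8–7.
Ferraro vs Osei: Ferraro, 10–5.
Chen vs Osei: 3+4+1 = 8 for Chen, 7 for Osei — Chen by 8–7.
No candidate is unbeaten: Gupta loses to Tanaka; Tanaka loses to Ferraro; Ferraro loses to Gupta; Chen loses to Tanaka; Osei loses to Tanaka. In particular Gupta > Ferraro > Tanaka > Gupta is a majority cycle — no Condorcet winner exists.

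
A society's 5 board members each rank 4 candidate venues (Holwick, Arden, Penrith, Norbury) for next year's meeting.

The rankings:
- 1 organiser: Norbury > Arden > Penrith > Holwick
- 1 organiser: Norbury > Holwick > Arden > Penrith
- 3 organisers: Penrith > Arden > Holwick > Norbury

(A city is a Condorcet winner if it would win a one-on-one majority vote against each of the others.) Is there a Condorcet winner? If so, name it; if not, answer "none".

Head-to-head results (5 organisers):
Holwick vs Arden: Arden, 4–1.
Holwick vs Penrith: Penrith, 4–1.
Holwick vs Norbury: Holwick wins 3–2.
Arden–Penrith: Penrith 3–2.
Arden vs Norbury: Arden, 3–2.
Penrith vs Norbury: Penrith wins 3–2.
Penrith wins every pairwise contest, so Penrith is the Condorcet winner.

Penrith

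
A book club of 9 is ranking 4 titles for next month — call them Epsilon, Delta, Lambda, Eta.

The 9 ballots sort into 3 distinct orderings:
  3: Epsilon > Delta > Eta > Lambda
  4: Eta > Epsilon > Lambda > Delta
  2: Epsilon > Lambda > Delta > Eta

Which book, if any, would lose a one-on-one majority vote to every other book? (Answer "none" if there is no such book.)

Head-to-head results (9 members):
Epsilon vs Delta: Epsilon preferred on 3+4+2 = 9 ballots; Epsilon wins 9–0.
Epsilon–Lambda: Epsilon 9–0.
Epsilon vs Eta: Epsilon, 5–4.
Delta vs Lambda: Delta is ranked higher on 3 ballots, Lambda on 6. Lambda wins 6–3.
Delta vs Eta: Delta preferred on 3+2 = 5 ballots; Delta wins 5–4.
Lambda vs Eta: Eta, 7–2.
Each book has at least one pairwise win (Epsilon beats Delta; Delta beats Eta; Lambda beats Delta; Eta beats Lambda) — no Condorcet loser.

none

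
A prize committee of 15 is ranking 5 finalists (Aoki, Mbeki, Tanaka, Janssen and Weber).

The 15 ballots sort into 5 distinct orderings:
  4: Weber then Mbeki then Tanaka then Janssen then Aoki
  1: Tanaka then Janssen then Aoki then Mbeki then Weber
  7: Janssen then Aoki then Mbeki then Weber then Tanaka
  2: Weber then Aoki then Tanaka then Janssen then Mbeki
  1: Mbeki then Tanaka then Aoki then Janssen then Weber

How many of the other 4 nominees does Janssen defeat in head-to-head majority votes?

3

Janssen against each rival (15 jurors):
Janssen vs Aoki: 4+1+7 = 12 for Janssen, 3 for Aoki — Janssen by 12–3.
Janssen vs Mbeki: Janssen, 10–5.
Janssen vs Tanaka: Janssen is ranked higher on 7 ballots, Tanaka on 8. Tanaka wins 8–7.
Janssen vs Weber: Janssen is ranked higher on 1+7+1 = 9 ballots, Weber on 6. Janssen wins 9–6.
Janssen beats Aoki, Mbeki, Weber; loses to Tanaka — 3 pairwise wins.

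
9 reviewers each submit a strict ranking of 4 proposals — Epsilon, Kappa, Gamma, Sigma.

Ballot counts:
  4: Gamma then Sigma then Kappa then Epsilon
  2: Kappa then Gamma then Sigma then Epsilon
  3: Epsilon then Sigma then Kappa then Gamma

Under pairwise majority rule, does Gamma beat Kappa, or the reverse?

Ballots ranking Gamma above Kappa: 4.
Ballots ranking Kappa above Gamma: 9 − 4 = 5.
Kappa wins the head-to-head 5–4.

Kappa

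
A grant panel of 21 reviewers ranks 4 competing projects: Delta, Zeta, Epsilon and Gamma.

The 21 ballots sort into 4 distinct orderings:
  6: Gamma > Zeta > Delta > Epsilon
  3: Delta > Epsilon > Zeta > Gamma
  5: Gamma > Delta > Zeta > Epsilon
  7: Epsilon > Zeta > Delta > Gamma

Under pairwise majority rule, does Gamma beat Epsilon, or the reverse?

Gamma

Ballots ranking Gamma above Epsilon: 6 + 5 = 11.
Ballots ranking Epsilon above Gamma: 21 − 11 = 10.
Gamma wins the head-to-head 11–10.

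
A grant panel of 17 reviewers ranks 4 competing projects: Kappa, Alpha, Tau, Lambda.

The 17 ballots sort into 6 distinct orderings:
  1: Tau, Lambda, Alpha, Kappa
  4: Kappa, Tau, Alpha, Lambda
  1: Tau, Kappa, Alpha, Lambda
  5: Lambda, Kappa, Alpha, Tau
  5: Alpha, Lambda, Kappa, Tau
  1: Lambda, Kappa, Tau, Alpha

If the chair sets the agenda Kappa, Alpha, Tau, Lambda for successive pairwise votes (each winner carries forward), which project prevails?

Round 1: Kappa vs Alpha — 11–6, Kappa advances.
Round 2: Kappa vs Tau — 15–2, Kappa advances.
Round 3: Kappa vs Lambda — 5–12, Lambda advances.
Lambda survives the agenda.

Lambda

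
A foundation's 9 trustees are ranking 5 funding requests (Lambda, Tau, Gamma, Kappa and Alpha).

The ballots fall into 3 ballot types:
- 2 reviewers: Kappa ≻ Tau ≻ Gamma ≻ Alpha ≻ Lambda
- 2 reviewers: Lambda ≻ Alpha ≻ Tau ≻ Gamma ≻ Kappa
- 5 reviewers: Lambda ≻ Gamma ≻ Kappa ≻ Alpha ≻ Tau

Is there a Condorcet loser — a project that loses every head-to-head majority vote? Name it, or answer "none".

Head-to-head results (9 reviewers):
Lambda vs Tau: Lambda preferred on 2+5 = 7 ballots; Lambda wins 7–2.
Lambda–Gamma: Lambda 7–2.
Lambda vs Kappa: Lambda wins 7–2.
Lambda vs Alpha: Lambda preferred on 2+5 = 7 ballots; Lambda wins 7–2.
Tau vs Gamma: Gamma wins 5–4.
Tau vs Kappa: Tau preferred on 2 ballots; Kappa wins 7–2.
Tau vs Alpha: Alpha wins 7–2.
Gamma vs Kappa: Gamma wins 7–2.
Gamma vs Alpha: Gamma, 7–2.
Kappa vs Alpha: Kappa preferred on 2+5 = 7 ballots; Kappa wins 7–2.
Tau loses to every other project — it is the Condorcet loser.

Tau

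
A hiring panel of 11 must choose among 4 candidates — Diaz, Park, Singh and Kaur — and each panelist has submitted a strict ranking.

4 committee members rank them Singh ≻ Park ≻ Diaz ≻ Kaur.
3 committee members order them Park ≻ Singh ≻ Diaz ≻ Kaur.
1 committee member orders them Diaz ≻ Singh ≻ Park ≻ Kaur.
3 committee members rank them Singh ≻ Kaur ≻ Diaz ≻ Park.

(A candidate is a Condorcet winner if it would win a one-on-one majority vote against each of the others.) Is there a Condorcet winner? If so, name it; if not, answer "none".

Pairwise majorities:
Diaz vs Park: Diaz preferred on 1+3 = 4 ballots; Park wins 7–4.
Diaz vs Singh: Diaz preferred on 1 ballot; Singh wins 10–1.
Diaz vs Kaur: 8 to 3, Diaz.
Park vs Singh: Park is ranked higher on 3 ballots, Singh on 8. Singh wins 8–3.
Park vs Kaur: Park is ranked higher on 4+3+1 = 8 ballots, Kaur on 3. Park wins 8–3.
Singh vs Kaur: Singh preferred on 4+3+1+3 = 11 ballots; Singh wins 11–0.
Singh beats each of Diaz, Park, Kaur — Singh is the Condorcet winner.

Singh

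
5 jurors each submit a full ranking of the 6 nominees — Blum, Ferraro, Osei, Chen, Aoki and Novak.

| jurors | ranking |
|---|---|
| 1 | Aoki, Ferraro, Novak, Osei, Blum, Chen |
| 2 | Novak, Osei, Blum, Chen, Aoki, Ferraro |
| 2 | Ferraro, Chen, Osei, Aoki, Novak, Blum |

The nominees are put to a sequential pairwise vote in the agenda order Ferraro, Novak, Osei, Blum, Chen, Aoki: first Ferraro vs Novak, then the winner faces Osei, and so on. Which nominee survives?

Aoki

Round 1: Ferraro vs Novak — 3–2, Ferraro advances.
Round 2: Ferraro vs Osei — 3–2, Ferraro advances.
Round 3: Ferraro vs Blum — 3–2, Ferraro advances.
Round 4: Ferraro vs Chen — 3–2, Ferraro advances.
Round 5: Ferraro vs Aoki — 2–3, Aoki advances.
The agenda winner is Aoki.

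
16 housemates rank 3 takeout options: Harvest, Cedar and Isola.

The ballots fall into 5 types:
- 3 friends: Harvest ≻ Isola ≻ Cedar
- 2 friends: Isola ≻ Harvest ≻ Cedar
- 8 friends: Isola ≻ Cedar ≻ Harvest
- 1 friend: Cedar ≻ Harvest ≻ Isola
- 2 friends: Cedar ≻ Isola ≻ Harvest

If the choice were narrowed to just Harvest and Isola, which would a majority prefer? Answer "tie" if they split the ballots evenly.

Isola

Ballots ranking Harvest above Isola: 3 + 1 = 4.
Ballots ranking Isola above Harvest: 16 − 4 = 12.
Isola wins the head-to-head 12–4.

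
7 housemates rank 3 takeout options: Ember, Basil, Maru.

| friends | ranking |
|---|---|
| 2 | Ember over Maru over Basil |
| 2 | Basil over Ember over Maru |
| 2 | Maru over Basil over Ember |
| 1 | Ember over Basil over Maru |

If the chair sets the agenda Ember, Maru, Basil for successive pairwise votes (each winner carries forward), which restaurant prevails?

Basil

Round 1: Ember vs Maru — 5–2, Ember advances.
Round 2: Ember vs Basil — 3–4, Basil advances.
The agenda winner is Basil.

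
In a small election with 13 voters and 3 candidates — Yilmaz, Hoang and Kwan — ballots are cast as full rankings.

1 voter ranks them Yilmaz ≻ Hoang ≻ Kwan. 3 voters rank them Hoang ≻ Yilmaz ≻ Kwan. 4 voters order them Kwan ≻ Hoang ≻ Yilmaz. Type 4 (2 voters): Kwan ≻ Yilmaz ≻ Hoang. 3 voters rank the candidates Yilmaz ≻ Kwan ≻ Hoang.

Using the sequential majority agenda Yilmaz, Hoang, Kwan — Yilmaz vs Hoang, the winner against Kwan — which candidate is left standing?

Round 1: Yilmaz vs Hoang — 6–7, Hoang advances.
Round 2: Hoang vs Kwan — 4–9, Kwan advances.
The agenda winner is Kwan.

Kwan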